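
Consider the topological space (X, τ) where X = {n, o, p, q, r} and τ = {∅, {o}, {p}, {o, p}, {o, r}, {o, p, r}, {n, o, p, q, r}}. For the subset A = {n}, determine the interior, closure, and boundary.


int(A) = ∅, cl(A) = {n, q}, ∂A = {n, q}.

Closed sets in (X, τ) are complements of opens:
  closed(X, τ) = {∅, {n, q}, {n, p, q}, {n, q, r}, {n, o, q, r}, {n, p, q, r}, {n, o, p, q, r}}.
int(A) = ⋃ {U ∈ τ : U ⊆ A}. Opens contained in A: ∅.
Taking the union of these: int(A) = ∅.
cl(A) = ⋂ {C closed : A ⊆ C}. Closed sets containing A: {n, q}, {n, p, q}, {n, q, r}, {n, o, q, r}, {n, p, q, r}, {n, o, p, q, r}.
Intersecting these: cl(A) = {n, q}.
∂A = cl(A) ∖ int(A) = {n, q} ∖ ∅ = {n, q}.


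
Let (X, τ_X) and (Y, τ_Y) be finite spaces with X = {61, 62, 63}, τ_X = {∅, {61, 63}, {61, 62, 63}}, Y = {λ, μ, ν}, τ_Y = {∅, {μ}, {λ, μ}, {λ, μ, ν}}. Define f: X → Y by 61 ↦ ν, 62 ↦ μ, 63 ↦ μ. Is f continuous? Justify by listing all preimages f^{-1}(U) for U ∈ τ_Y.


f is NOT continuous.

Compute f^{-1}(U) for each U ∈ τ_Y:
  U = ∅: f^{-1}(U) = ∅ ∈ τ_X ✓.
  U = {μ}: f^{-1}(U) = {62, 63} ∉ τ_X ✗.
  U = {λ, μ}: f^{-1}(U) = {62, 63} ∉ τ_X ✗.
  U = {λ, μ, ν}: f^{-1}(U) = {61, 62, 63} ∈ τ_X ✓.
Found U = {μ} with f^{-1}(U) = {62, 63} not in τ_X. Therefore f is NOT continuous.


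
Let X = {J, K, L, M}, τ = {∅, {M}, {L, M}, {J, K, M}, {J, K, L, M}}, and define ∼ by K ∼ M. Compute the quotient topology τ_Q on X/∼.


X/∼ = {[J], [K=M], [L]}; |τ_Q| = 3.

Equivalence classes: [J], [K=M], [L].
Quotient map π: X → X/∼ sends J ↦ [J], K ↦ [K=M], L ↦ [L], M ↦ [K=M].
For each subset V ⊆ X/∼, compute π^{-1}(V) ⊆ X and check whether π^{-1}(V) ∈ τ. V is open in τ_Q iff π^{-1}(V) ∈ τ.
  V = {}: π^{-1}(V) = ∅ ∈ τ ✓.
  V = {[J]}: π^{-1}(V) = {J} ∉ τ ✗.
  V = {[K=M]}: π^{-1}(V) = {K, M} ∉ τ ✗.
  V = {[J], [K=M]}: π^{-1}(V) = {J, K, M} ∈ τ ✓.
  V = {[L]}: π^{-1}(V) = {L} ∉ τ ✗.
  V = {[J], [L]}: π^{-1}(V) = {J, L} ∉ τ ✗.
  V = {[K=M], [L]}: π^{-1}(V) = {K, L, M} ∉ τ ✗.
  V = {[J], [K=M], [L]}: π^{-1}(V) = {J, K, L, M} ∈ τ ✓.
Open sets in the quotient: τ_Q = {{}, {[J], [K=M]}, {[J], [K=M], [L]}} (3 elements).


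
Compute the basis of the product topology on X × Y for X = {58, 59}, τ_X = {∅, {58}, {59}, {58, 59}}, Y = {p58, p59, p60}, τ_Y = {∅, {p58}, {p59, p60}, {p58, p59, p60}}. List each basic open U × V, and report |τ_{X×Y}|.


Basis B = {∅ × ∅, {58} × {p58}, {59} × {p58}, {58, 59} × {p58}, {58} × {p59, p60}, {59} × {p59, p60}, {58} × {p58, p59, p60}, {59} × {p58, p59, p60}, {58, 59} × {p59, p60}, {58, 59} × {p58, p59, p60}}; |τ_{X×Y}| = 16.

Enumerate products U × V with U ∈ τ_X, V ∈ τ_Y (deduplicated):
  ∅ × ∅ = {} (∅)
  {58} × {p58} = {(58,p58)}
  {59} × {p58} = {(59,p58)}
  {58, 59} × {p58} = {(58,p58), (59,p58)}
  {58} × {p59, p60} = {(58,p59), (58,p60)}
  {59} × {p59, p60} = {(59,p59), (59,p60)}
  {58} × {p58, p59, p60} = {(58,p58), (58,p59), (58,p60)}
  {59} × {p58, p59, p60} = {(59,p58), (59,p59), (59,p60)}
  {58, 59} × {p59, p60} = {(58,p59), (58,p60), (59,p59), (59,p60)}
  {58, 59} × {p58, p59, p60} = {(58,p58), (58,p59), (58,p60), (59,p58), (59,p59), (59,p60)}
These 10 distinct sets form the basis B.
Close under arbitrary unions to get τ_{X×Y}; counting gives |τ_{X×Y}| = 16.


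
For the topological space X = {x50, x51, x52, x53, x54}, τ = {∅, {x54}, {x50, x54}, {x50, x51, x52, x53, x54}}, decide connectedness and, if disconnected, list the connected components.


(X, τ) is connected.

Find clopen sets (U ∈ τ with X ∖ U ∈ τ):
  U = ∅, X ∖ U = {x50, x51, x52, x53, x54} — both open, so U is clopen.
  U = {x50, x51, x52, x53, x54}, X ∖ U = ∅ — both open, so U is clopen.
Only trivial clopens (∅ and X) exist, so (X, τ) is connected.
Compute connected components by grouping points that agree on all clopens:
  component: {x50, x51, x52, x53, x54}


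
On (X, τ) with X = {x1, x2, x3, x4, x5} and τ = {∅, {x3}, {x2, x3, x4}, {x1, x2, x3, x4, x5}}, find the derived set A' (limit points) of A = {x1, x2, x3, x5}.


A' = {x1, x2, x4, x5}

For each x ∈ X, list the open sets U ∈ τ with x ∈ U, then check whether U ∩ (A ∖ {x}) ≠ ∅ for every such U.
  x = x1: opens ∋ x are {x1, x2, x3, x4, x5}; each meets A ∖ {x1}, so x IS a limit point.
  x = x2: opens ∋ x are {x2, x3, x4}, {x1, x2, x3, x4, x5}; each meets A ∖ {x2}, so x IS a limit point.
  x = x3: open {x3} ∋ x has {x3} ∩ (A ∖ {x3}) = ∅, so x is NOT a limit point.
  x = x4: opens ∋ x are {x2, x3, x4}, {x1, x2, x3, x4, x5}; each meets A ∖ {x4}, so x IS a limit point.
  x = x5: opens ∋ x are {x1, x2, x3, x4, x5}; each meets A ∖ {x5}, so x IS a limit point.
Collecting: A' = {x1, x2, x4, x5}.


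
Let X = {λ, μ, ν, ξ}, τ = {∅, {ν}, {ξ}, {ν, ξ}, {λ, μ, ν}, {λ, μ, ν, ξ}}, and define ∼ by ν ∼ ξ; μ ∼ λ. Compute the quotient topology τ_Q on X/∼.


X/∼ = {[λ=μ], [ν=ξ]}; |τ_Q| = 3.

Equivalence classes: [λ=μ], [ν=ξ].
Quotient map π: X → X/∼ sends λ ↦ [λ=μ], μ ↦ [λ=μ], ν ↦ [ν=ξ], ξ ↦ [ν=ξ].
For each subset V ⊆ X/∼, compute π^{-1}(V) ⊆ X and check whether π^{-1}(V) ∈ τ. V is open in τ_Q iff π^{-1}(V) ∈ τ.
  V = {}: π^{-1}(V) = ∅ ∈ τ ✓.
  V = {[λ=μ]}: π^{-1}(V) = {λ, μ} ∉ τ ✗.
  V = {[ν=ξ]}: π^{-1}(V) = {ν, ξ} ∈ τ ✓.
  V = {[λ=μ], [ν=ξ]}: π^{-1}(V) = {λ, μ, ν, ξ} ∈ τ ✓.
Open sets in the quotient: τ_Q = {{}, {[ν=ξ]}, {[λ=μ], [ν=ξ]}} (3 elements).


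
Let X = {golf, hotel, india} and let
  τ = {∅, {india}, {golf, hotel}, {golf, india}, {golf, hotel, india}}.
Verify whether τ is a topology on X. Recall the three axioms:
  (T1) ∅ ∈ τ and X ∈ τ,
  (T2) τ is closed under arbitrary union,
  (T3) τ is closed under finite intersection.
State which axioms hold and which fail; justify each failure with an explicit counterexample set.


τ is NOT a topology on X.

Axiom (T1): ∅ ∈ τ? Yes; X ∈ τ? Yes.
Axiom (T2/T3): check pairwise unions and intersections of members of τ.
Counterexample for (T3): {golf, hotel} ∩ {golf, india} = {golf} ∉ τ. Therefore τ is NOT a topology.


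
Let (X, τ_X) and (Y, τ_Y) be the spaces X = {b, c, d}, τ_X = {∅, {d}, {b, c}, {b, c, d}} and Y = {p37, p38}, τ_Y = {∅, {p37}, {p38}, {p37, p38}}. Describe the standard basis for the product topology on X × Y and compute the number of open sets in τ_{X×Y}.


Basis B = {∅ × ∅, {d} × {p37}, {d} × {p38}, {b, c} × {p37}, {b, c} × {p38}, {d} × {p37, p38}, {b, c, d} × {p37}, {b, c, d} × {p38}, {b, c} × {p37, p38}, {b, c, d} × {p37, p38}}; |τ_{X×Y}| = 16.

Enumerate products U × V with U ∈ τ_X, V ∈ τ_Y (deduplicated):
  ∅ × ∅ = {} (∅)
  {d} × {p37} = {(d,p37)}
  {d} × {p38} = {(d,p38)}
  {b, c} × {p37} = {(b,p37), (c,p37)}
  {b, c} × {p38} = {(b,p38), (c,p38)}
  {d} × {p37, p38} = {(d,p37), (d,p38)}
  {b, c, d} × {p37} = {(b,p37), (c,p37), (d,p37)}
  {b, c, d} × {p38} = {(b,p38), (c,p38), (d,p38)}
  {b, c} × {p37, p38} = {(b,p37), (b,p38), (c,p37), (c,p38)}
  {b, c, d} × {p37, p38} = {(b,p37), (b,p38), (c,p37), (c,p38), (d,p37), (d,p38)}
These 10 distinct sets form the basis B.
Close under arbitrary unions to get τ_{X×Y}; counting gives |τ_{X×Y}| = 16.


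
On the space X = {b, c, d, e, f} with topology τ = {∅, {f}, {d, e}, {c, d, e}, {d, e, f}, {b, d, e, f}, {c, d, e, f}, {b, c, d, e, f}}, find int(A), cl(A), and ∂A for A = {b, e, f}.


int(A) = {f}, cl(A) = {b, c, d, e, f}, ∂A = {b, c, d, e}.

Closed sets in (X, τ) are complements of opens:
  closed(X, τ) = {∅, {b}, {c}, {b, c}, {b, f}, {b, c, f}, {b, c, d, e}, {b, c, d, e, f}}.
int(A) = ⋃ {U ∈ τ : U ⊆ A}. Opens contained in A: ∅, {f}.
Taking the union of these: int(A) = {f}.
cl(A) = ⋂ {C closed : A ⊆ C}. Closed sets containing A: {b, c, d, e, f}.
Intersecting these: cl(A) = {b, c, d, e, f}.
∂A = cl(A) ∖ int(A) = {b, c, d, e, f} ∖ {f} = {b, c, d, e}.


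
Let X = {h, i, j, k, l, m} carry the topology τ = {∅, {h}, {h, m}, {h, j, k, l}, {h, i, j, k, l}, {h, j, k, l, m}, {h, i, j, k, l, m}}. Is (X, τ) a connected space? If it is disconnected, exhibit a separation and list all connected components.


(X, τ) is connected.

Find clopen sets (U ∈ τ with X ∖ U ∈ τ):
  U = ∅, X ∖ U = {h, i, j, k, l, m} — both open, so U is clopen.
  U = {h, i, j, k, l, m}, X ∖ U = ∅ — both open, so U is clopen.
Only trivial clopens (∅ and X) exist, so (X, τ) is connected.
Compute connected components by grouping points that agree on all clopens:
  component: {h, i, j, k, l, m}


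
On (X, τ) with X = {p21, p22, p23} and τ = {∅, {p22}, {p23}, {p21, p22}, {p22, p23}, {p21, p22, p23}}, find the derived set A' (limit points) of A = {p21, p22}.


A' = {p21}

For each x ∈ X, list the open sets U ∈ τ with x ∈ U, then check whether U ∩ (A ∖ {x}) ≠ ∅ for every such U.
  x = p21: opens ∋ x are {p21, p22}, {p21, p22, p23}; each meets A ∖ {p21}, so x IS a limit point.
  x = p22: open {p22} ∋ x has {p22} ∩ (A ∖ {p22}) = ∅, so x is NOT a limit point.
  x = p23: open {p23} ∋ x has {p23} ∩ (A ∖ {p23}) = ∅, so x is NOT a limit point.
Collecting: A' = {p21}.


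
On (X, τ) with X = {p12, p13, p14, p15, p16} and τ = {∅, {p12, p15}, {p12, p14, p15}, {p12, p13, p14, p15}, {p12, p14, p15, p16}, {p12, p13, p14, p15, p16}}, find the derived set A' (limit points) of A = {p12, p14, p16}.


A' = {p13, p14, p15, p16}

For each x ∈ X, list the open sets U ∈ τ with x ∈ U, then check whether U ∩ (A ∖ {x}) ≠ ∅ for every such U.
  x = p12: open {p12, p15} ∋ x has {p12, p15} ∩ (A ∖ {p12}) = ∅, so x is NOT a limit point.
  x = p13: opens ∋ x are {p12, p13, p14, p15}, {p12, p13, p14, p15, p16}; each meets A ∖ {p13}, so x IS a limit point.
  x = p14: opens ∋ x are {p12, p14, p15}, {p12, p13, p14, p15}, {p12, p14, p15, p16}, {p12, p13, p14, p15, p16}; each meets A ∖ {p14}, so x IS a limit point.
  x = p15: opens ∋ x are {p12, p15}, {p12, p14, p15}, {p12, p13, p14, p15}, {p12, p14, p15, p16}, {p12, p13, p14, p15, p16}; each meets A ∖ {p15}, so x IS a limit point.
  x = p16: opens ∋ x are {p12, p14, p15, p16}, {p12, p13, p14, p15, p16}; each meets A ∖ {p16}, so x IS a limit point.
Collecting: A' = {p13, p14, p15, p16}.


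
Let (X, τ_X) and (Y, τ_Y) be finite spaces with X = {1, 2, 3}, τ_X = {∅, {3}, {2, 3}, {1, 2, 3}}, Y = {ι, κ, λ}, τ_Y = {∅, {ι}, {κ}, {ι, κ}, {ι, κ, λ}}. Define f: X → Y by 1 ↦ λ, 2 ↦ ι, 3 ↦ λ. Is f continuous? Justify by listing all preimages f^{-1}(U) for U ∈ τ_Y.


f is NOT continuous.

Compute f^{-1}(U) for each U ∈ τ_Y:
  U = ∅: f^{-1}(U) = ∅ ∈ τ_X ✓.
  U = {ι}: f^{-1}(U) = {2} ∉ τ_X ✗.
  U = {κ}: f^{-1}(U) = ∅ ∈ τ_X ✓.
  U = {ι, κ}: f^{-1}(U) = {2} ∉ τ_X ✗.
  U = {ι, κ, λ}: f^{-1}(U) = {1, 2, 3} ∈ τ_X ✓.
Found U = {ι} with f^{-1}(U) = {2} not in τ_X. Therefore f is NOT continuous.


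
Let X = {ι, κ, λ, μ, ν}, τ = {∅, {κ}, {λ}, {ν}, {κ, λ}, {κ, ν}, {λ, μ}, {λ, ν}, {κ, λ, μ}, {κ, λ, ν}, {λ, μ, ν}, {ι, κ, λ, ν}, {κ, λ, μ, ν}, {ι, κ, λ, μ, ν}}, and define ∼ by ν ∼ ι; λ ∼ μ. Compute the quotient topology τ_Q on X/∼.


X/∼ = {[ι=ν], [κ], [λ=μ]}; |τ_Q| = 5.

Equivalence classes: [ι=ν], [κ], [λ=μ].
Quotient map π: X → X/∼ sends ι ↦ [ι=ν], κ ↦ [κ], λ ↦ [λ=μ], μ ↦ [λ=μ], ν ↦ [ι=ν].
For each subset V ⊆ X/∼, compute π^{-1}(V) ⊆ X and check whether π^{-1}(V) ∈ τ. V is open in τ_Q iff π^{-1}(V) ∈ τ.
  V = {}: π^{-1}(V) = ∅ ∈ τ ✓.
  V = {[ι=ν]}: π^{-1}(V) = {ι, ν} ∉ τ ✗.
  V = {[κ]}: π^{-1}(V) = {κ} ∈ τ ✓.
  V = {[ι=ν], [κ]}: π^{-1}(V) = {ι, κ, ν} ∉ τ ✗.
  V = {[λ=μ]}: π^{-1}(V) = {λ, μ} ∈ τ ✓.
  V = {[ι=ν], [λ=μ]}: π^{-1}(V) = {ι, λ, μ, ν} ∉ τ ✗.
  V = {[κ], [λ=μ]}: π^{-1}(V) = {κ, λ, μ} ∈ τ ✓.
  V = {[ι=ν], [κ], [λ=μ]}: π^{-1}(V) = {ι, κ, λ, μ, ν} ∈ τ ✓.
Open sets in the quotient: τ_Q = {{}, {[κ]}, {[λ=μ]}, {[κ], [λ=μ]}, {[ι=ν], [κ], [λ=μ]}} (5 elements).


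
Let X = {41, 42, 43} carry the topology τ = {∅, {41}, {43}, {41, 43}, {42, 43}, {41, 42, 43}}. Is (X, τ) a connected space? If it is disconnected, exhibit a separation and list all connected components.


(X, τ) is disconnected; components = [{41}, {42, 43}].

Find clopen sets (U ∈ τ with X ∖ U ∈ τ):
  U = ∅, X ∖ U = {41, 42, 43} — both open, so U is clopen.
  U = {41}, X ∖ U = {42, 43} — both open, so U is clopen.
  U = {42, 43}, X ∖ U = {41} — both open, so U is clopen.
  U = {41, 42, 43}, X ∖ U = ∅ — both open, so U is clopen.
Nontrivial clopen(s) exist: e.g. {41}. So (X, τ) is disconnected.
Compute connected components by grouping points that agree on all clopens:
  component: {41}
  component: {42, 43}


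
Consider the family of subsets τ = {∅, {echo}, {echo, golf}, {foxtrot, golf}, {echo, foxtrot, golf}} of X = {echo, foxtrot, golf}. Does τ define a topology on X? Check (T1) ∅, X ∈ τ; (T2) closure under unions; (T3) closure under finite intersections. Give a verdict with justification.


τ is NOT a topology on X.

Axiom (T1): ∅ ∈ τ? Yes; X ∈ τ? Yes.
Axiom (T2/T3): check pairwise unions and intersections of members of τ.
Counterexample for (T3): {echo, golf} ∩ {foxtrot, golf} = {golf} ∉ τ. Therefore τ is NOT a topology.


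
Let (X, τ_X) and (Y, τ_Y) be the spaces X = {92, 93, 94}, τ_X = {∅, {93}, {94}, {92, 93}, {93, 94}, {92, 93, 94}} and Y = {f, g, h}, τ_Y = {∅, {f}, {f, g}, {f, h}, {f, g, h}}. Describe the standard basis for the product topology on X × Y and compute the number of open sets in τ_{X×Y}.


Basis B = {∅ × ∅, {93} × {f}, {94} × {f}, {92, 93} × {f}, {93} × {f, g}, {93} × {f, h}, {93, 94} × {f}, {94} × {f, g}, {94} × {f, h}, {92, 93, 94} × {f}, {93} × {f, g, h}, {94} × {f, g, h}, {92, 93} × {f, g}, {92, 93} × {f, h}, {93, 94} × {f, g}, {93, 94} × {f, h}, {92, 93} × {f, g, h}, {92, 93, 94} × {f, g}, {92, 93, 94} × {f, h}, {93, 94} × {f, g, h}, {92, 93, 94} × {f, g, h}}; |τ_{X×Y}| = 70.

Enumerate products U × V with U ∈ τ_X, V ∈ τ_Y (deduplicated):
  ∅ × ∅ = {} (∅)
  {93} × {f} = {(93,f)}
  {94} × {f} = {(94,f)}
  {92, 93} × {f} = {(92,f), (93,f)}
  {93} × {f, g} = {(93,f), (93,g)}
  {93} × {f, h} = {(93,f), (93,h)}
  {93, 94} × {f} = {(93,f), (94,f)}
  {94} × {f, g} = {(94,f), (94,g)}
  {94} × {f, h} = {(94,f), (94,h)}
  {92, 93, 94} × {f} = {(92,f), (93,f), (94,f)}
  {93} × {f, g, h} = {(93,f), (93,g), (93,h)}
  {94} × {f, g, h} = {(94,f), (94,g), (94,h)}
  {92, 93} × {f, g} = {(92,f), (92,g), (93,f), (93,g)}
  {92, 93} × {f, h} = {(92,f), (92,h), (93,f), (93,h)}
  {93, 94} × {f, g} = {(93,f), (93,g), (94,f), (94,g)}
  {93, 94} × {f, h} = {(93,f), (93,h), (94,f), (94,h)}
  {92, 93} × {f, g, h} = {(92,f), (92,g), (92,h), (93,f), (93,g), (93,h)}
  {92, 93, 94} × {f, g} = {(92,f), (92,g), (93,f), (93,g), (94,f), (94,g)}
  {92, 93, 94} × {f, h} = {(92,f), (92,h), (93,f), (93,h), (94,f), (94,h)}
  {93, 94} × {f, g, h} = {(93,f), (93,g), (93,h), (94,f), (94,g), (94,h)}
  {92, 93, 94} × {f, g, h} = {(92,f), (92,g), (92,h), (93,f), (93,g), (93,h), (94,f), (94,g), (94,h)}
These 21 distinct sets form the basis B.
Close under arbitrary unions to get τ_{X×Y}; counting gives |τ_{X×Y}| = 70.


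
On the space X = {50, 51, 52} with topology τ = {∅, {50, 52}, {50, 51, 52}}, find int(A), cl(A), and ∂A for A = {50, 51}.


int(A) = ∅, cl(A) = {50, 51, 52}, ∂A = {50, 51, 52}.

Closed sets in (X, τ) are complements of opens:
  closed(X, τ) = {∅, {51}, {50, 51, 52}}.
int(A) = ⋃ {U ∈ τ : U ⊆ A}. Opens contained in A: ∅.
Taking the union of these: int(A) = ∅.
cl(A) = ⋂ {C closed : A ⊆ C}. Closed sets containing A: {50, 51, 52}.
Intersecting these: cl(A) = {50, 51, 52}.
∂A = cl(A) ∖ int(A) = {50, 51, 52} ∖ ∅ = {50, 51, 52}.


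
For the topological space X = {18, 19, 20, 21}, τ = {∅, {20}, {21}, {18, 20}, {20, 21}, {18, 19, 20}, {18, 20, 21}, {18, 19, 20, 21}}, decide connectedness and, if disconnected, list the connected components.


(X, τ) is disconnected; components = [{21}, {18, 19, 20}].

Find clopen sets (U ∈ τ with X ∖ U ∈ τ):
  U = ∅, X ∖ U = {18, 19, 20, 21} — both open, so U is clopen.
  U = {21}, X ∖ U = {18, 19, 20} — both open, so U is clopen.
  U = {18, 19, 20}, X ∖ U = {21} — both open, so U is clopen.
  U = {18, 19, 20, 21}, X ∖ U = ∅ — both open, so U is clopen.
Nontrivial clopen(s) exist: e.g. {18, 19, 20}. So (X, τ) is disconnected.
Compute connected components by grouping points that agree on all clopens:
  component: {21}
  component: {18, 19, 20}


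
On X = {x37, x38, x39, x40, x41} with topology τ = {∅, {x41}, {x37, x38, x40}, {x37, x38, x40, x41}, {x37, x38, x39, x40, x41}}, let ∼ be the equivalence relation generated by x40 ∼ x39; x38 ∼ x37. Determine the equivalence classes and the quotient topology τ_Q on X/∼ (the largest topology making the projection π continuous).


X/∼ = {[x37=x38], [x39=x40], [x41]}; |τ_Q| = 3.

Equivalence classes: [x37=x38], [x39=x40], [x41].
Quotient map π: X → X/∼ sends x37 ↦ [x37=x38], x38 ↦ [x37=x38], x39 ↦ [x39=x40], x40 ↦ [x39=x40], x41 ↦ [x41].
For each subset V ⊆ X/∼, compute π^{-1}(V) ⊆ X and check whether π^{-1}(V) ∈ τ. V is open in τ_Q iff π^{-1}(V) ∈ τ.
  V = {}: π^{-1}(V) = ∅ ∈ τ ✓.
  V = {[x37=x38]}: π^{-1}(V) = {x37, x38} ∉ τ ✗.
  V = {[x39=x40]}: π^{-1}(V) = {x39, x40} ∉ τ ✗.
  V = {[x37=x38], [x39=x40]}: π^{-1}(V) = {x37, x38, x39, x40} ∉ τ ✗.
  V = {[x41]}: π^{-1}(V) = {x41} ∈ τ ✓.
  V = {[x37=x38], [x41]}: π^{-1}(V) = {x37, x38, x41} ∉ τ ✗.
  V = {[x39=x40], [x41]}: π^{-1}(V) = {x39, x40, x41} ∉ τ ✗.
  V = {[x37=x38], [x39=x40], [x41]}: π^{-1}(V) = {x37, x38, x39, x40, x41} ∈ τ ✓.
Open sets in the quotient: τ_Q = {{}, {[x41]}, {[x37=x38], [x39=x40], [x41]}} (3 elements).


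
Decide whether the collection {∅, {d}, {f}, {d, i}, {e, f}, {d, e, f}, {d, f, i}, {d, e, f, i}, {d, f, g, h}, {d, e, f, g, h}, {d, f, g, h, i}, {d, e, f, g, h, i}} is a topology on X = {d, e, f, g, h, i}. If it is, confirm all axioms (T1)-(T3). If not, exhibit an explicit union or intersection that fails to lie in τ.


τ is NOT a topology on X.

Axiom (T1): ∅ ∈ τ? Yes; X ∈ τ? Yes.
Axiom (T2/T3): check pairwise unions and intersections of members of τ.
Counterexample for (T2): {d} ∪ {f} = {d, f} ∉ τ. Therefore τ is NOT a topology.


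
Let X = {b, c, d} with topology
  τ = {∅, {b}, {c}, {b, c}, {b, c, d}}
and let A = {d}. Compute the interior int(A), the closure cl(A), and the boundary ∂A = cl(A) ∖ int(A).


int(A) = ∅, cl(A) = {d}, ∂A = {d}.

Closed sets in (X, τ) are complements of opens:
  closed(X, τ) = {∅, {d}, {b, d}, {c, d}, {b, c, d}}.
int(A) = ⋃ {U ∈ τ : U ⊆ A}. Opens contained in A: ∅.
Taking the union of these: int(A) = ∅.
cl(A) = ⋂ {C closed : A ⊆ C}. Closed sets containing A: {d}, {b, d}, {c, d}, {b, c, d}.
Intersecting these: cl(A) = {d}.
∂A = cl(A) ∖ int(A) = {d} ∖ ∅ = {d}.


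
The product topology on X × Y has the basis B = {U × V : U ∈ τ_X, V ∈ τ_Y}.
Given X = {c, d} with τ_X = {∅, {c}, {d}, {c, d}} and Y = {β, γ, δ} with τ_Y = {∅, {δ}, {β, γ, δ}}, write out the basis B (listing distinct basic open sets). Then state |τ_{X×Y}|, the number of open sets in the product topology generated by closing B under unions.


Basis B = {∅ × ∅, {c} × {δ}, {d} × {δ}, {c, d} × {δ}, {c} × {β, γ, δ}, {d} × {β, γ, δ}, {c, d} × {β, γ, δ}}; |τ_{X×Y}| = 9.

Enumerate products U × V with U ∈ τ_X, V ∈ τ_Y (deduplicated):
  ∅ × ∅ = {} (∅)
  {c} × {δ} = {(c,δ)}
  {d} × {δ} = {(d,δ)}
  {c, d} × {δ} = {(c,δ), (d,δ)}
  {c} × {β, γ, δ} = {(c,β), (c,γ), (c,δ)}
  {d} × {β, γ, δ} = {(d,β), (d,γ), (d,δ)}
  {c, d} × {β, γ, δ} = {(c,β), (c,γ), (c,δ), (d,β), (d,γ), (d,δ)}
These 7 distinct sets form the basis B.
Close under arbitrary unions to get τ_{X×Y}; counting gives |τ_{X×Y}| = 9.


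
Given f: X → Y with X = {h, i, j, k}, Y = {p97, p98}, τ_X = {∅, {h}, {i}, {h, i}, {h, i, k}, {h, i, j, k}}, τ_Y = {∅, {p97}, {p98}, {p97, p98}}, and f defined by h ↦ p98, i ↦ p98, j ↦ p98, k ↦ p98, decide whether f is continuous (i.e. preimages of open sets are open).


f IS continuous.

Compute f^{-1}(U) for each U ∈ τ_Y:
  U = ∅: f^{-1}(U) = ∅ ∈ τ_X ✓.
  U = {p97}: f^{-1}(U) = ∅ ∈ τ_X ✓.
  U = {p98}: f^{-1}(U) = {h, i, j, k} ∈ τ_X ✓.
  U = {p97, p98}: f^{-1}(U) = {h, i, j, k} ∈ τ_X ✓.
Every preimage lies in τ_X, so f IS continuous.


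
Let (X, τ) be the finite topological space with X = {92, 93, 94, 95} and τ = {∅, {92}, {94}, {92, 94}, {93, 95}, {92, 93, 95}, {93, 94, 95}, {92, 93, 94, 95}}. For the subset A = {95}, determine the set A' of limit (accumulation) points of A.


A' = {93}

For each x ∈ X, list the open sets U ∈ τ with x ∈ U, then check whether U ∩ (A ∖ {x}) ≠ ∅ for every such U.
  x = 92: open {92} ∋ x has {92} ∩ (A ∖ {92}) = ∅, so x is NOT a limit point.
  x = 93: opens ∋ x are {93, 95}, {92, 93, 95}, {93, 94, 95}, {92, 93, 94, 95}; each meets A ∖ {93}, so x IS a limit point.
  x = 94: open {94} ∋ x has {94} ∩ (A ∖ {94}) = ∅, so x is NOT a limit point.
  x = 95: open {93, 95} ∋ x has {93, 95} ∩ (A ∖ {95}) = ∅, so x is NOT a limit point.
Collecting: A' = {93}.


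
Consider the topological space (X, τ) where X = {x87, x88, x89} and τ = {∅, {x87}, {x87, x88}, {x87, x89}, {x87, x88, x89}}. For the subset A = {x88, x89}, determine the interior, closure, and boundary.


int(A) = ∅, cl(A) = {x88, x89}, ∂A = {x88, x89}.

Closed sets in (X, τ) are complements of opens:
  closed(X, τ) = {∅, {x88}, {x89}, {x88, x89}, {x87, x88, x89}}.
int(A) = ⋃ {U ∈ τ : U ⊆ A}. Opens contained in A: ∅.
Taking the union of these: int(A) = ∅.
cl(A) = ⋂ {C closed : A ⊆ C}. Closed sets containing A: {x88, x89}, {x87, x88, x89}.
Intersecting these: cl(A) = {x88, x89}.
∂A = cl(A) ∖ int(A) = {x88, x89} ∖ ∅ = {x88, x89}.


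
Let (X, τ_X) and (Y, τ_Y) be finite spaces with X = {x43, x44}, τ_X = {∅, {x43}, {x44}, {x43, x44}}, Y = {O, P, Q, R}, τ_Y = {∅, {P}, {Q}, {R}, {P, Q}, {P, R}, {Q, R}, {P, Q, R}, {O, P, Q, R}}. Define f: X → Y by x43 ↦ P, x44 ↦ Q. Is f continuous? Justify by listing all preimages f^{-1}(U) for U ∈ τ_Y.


f IS continuous.

Compute f^{-1}(U) for each U ∈ τ_Y:
  U = ∅: f^{-1}(U) = ∅ ∈ τ_X ✓.
  U = {P}: f^{-1}(U) = {x43} ∈ τ_X ✓.
  U = {Q}: f^{-1}(U) = {x44} ∈ τ_X ✓.
  U = {R}: f^{-1}(U) = ∅ ∈ τ_X ✓.
  U = {P, Q}: f^{-1}(U) = {x43, x44} ∈ τ_X ✓.
  U = {P, R}: f^{-1}(U) = {x43} ∈ τ_X ✓.
  U = {Q, R}: f^{-1}(U) = {x44} ∈ τ_X ✓.
  U = {P, Q, R}: f^{-1}(U) = {x43, x44} ∈ τ_X ✓.
  U = {O, P, Q, R}: f^{-1}(U) = {x43, x44} ∈ τ_X ✓.
Every preimage lies in τ_X, so f IS continuous.


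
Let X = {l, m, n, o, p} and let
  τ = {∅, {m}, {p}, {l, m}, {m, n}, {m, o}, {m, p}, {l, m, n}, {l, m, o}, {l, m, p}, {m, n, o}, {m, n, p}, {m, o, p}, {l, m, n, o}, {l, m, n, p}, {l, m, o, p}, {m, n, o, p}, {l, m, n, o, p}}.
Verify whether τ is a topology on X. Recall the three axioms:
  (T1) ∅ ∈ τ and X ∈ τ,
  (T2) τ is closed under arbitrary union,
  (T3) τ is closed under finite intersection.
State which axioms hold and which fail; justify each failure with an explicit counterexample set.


τ IS a topology on X.

Axiom (T1): ∅ ∈ τ? Yes; X ∈ τ? Yes.
Axiom (T2/T3): check pairwise unions and intersections of members of τ.
All pairwise intersections and unions checked — each lies in τ. Therefore τ satisfies (T1), (T2), (T3): it IS a topology on X.


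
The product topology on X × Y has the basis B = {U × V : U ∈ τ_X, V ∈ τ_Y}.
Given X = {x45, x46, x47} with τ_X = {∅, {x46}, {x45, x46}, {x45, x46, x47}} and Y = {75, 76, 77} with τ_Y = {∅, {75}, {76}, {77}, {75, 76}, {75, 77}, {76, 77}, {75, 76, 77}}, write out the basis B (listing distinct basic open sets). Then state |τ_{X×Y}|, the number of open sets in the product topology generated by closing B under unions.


Basis B = {∅ × ∅, {x46} × {75}, {x46} × {76}, {x46} × {77}, {x45, x46} × {75}, {x45, x46} × {76}, {x45, x46} × {77}, {x46} × {75, 76}, {x46} × {75, 77}, {x46} × {76, 77}, {x45, x46, x47} × {75}, {x45, x46, x47} × {76}, {x45, x46, x47} × {77}, {x46} × {75, 76, 77}, {x45, x46} × {75, 76}, {x45, x46} × {75, 77}, {x45, x46} × {76, 77}, {x45, x46} × {75, 76, 77}, {x45, x46, x47} × {75, 76}, {x45, x46, x47} × {75, 77}, {x45, x46, x47} × {76, 77}, {x45, x46, x47} × {75, 76, 77}}; |τ_{X×Y}| = 64.

Enumerate products U × V with U ∈ τ_X, V ∈ τ_Y (deduplicated):
  ∅ × ∅ = {} (∅)
  {x46} × {75} = {(x46,75)}
  {x46} × {76} = {(x46,76)}
  {x46} × {77} = {(x46,77)}
  {x45, x46} × {75} = {(x45,75), (x46,75)}
  {x45, x46} × {76} = {(x45,76), (x46,76)}
  {x45, x46} × {77} = {(x45,77), (x46,77)}
  {x46} × {75, 76} = {(x46,75), (x46,76)}
  {x46} × {75, 77} = {(x46,75), (x46,77)}
  {x46} × {76, 77} = {(x46,76), (x46,77)}
  {x45, x46, x47} × {75} = {(x45,75), (x46,75), (x47,75)}
  {x45, x46, x47} × {76} = {(x45,76), (x46,76), (x47,76)}
  {x45, x46, x47} × {77} = {(x45,77), (x46,77), (x47,77)}
  {x46} × {75, 76, 77} = {(x46,75), (x46,76), (x46,77)}
  {x45, x46} × {75, 76} = {(x45,75), (x45,76), (x46,75), (x46,76)}
  {x45, x46} × {75, 77} = {(x45,75), (x45,77), (x46,75), (x46,77)}
  {x45, x46} × {76, 77} = {(x45,76), (x45,77), (x46,76), (x46,77)}
  {x45, x46} × {75, 76, 77} = {(x45,75), (x45,76), (x45,77), (x46,75), (x46,76), (x46,77)}
  {x45, x46, x47} × {75, 76} = {(x45,75), (x45,76), (x46,75), (x46,76), (x47,75), (x47,76)}
  {x45, x46, x47} × {75, 77} = {(x45,75), (x45,77), (x46,75), (x46,77), (x47,75), (x47,77)}
  {x45, x46, x47} × {76, 77} = {(x45,76), (x45,77), (x46,76), (x46,77), (x47,76), (x47,77)}
  {x45, x46, x47} × {75, 76, 77} = {(x45,75), (x45,76), (x45,77), (x46,75), (x46,76), (x46,77), (x47,75), (x47,76), (x47,77)}
These 22 distinct sets form the basis B.
Close under arbitrary unions to get τ_{X×Y}; counting gives |τ_{X×Y}| = 64.


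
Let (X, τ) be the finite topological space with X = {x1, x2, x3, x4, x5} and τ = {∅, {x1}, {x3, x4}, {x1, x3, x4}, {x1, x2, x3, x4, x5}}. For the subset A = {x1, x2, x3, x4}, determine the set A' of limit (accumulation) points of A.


A' = {x2, x3, x4, x5}

For each x ∈ X, list the open sets U ∈ τ with x ∈ U, then check whether U ∩ (A ∖ {x}) ≠ ∅ for every such U.
  x = x1: open {x1} ∋ x has {x1} ∩ (A ∖ {x1}) = ∅, so x is NOT a limit point.
  x = x2: opens ∋ x are {x1, x2, x3, x4, x5}; each meets A ∖ {x2}, so x IS a limit point.
  x = x3: opens ∋ x are {x3, x4}, {x1, x3, x4}, {x1, x2, x3, x4, x5}; each meets A ∖ {x3}, so x IS a limit point.
  x = x4: opens ∋ x are {x3, x4}, {x1, x3, x4}, {x1, x2, x3, x4, x5}; each meets A ∖ {x4}, so x IS a limit point.
  x = x5: opens ∋ x are {x1, x2, x3, x4, x5}; each meets A ∖ {x5}, so x IS a limit point.
Collecting: A' = {x2, x3, x4, x5}.


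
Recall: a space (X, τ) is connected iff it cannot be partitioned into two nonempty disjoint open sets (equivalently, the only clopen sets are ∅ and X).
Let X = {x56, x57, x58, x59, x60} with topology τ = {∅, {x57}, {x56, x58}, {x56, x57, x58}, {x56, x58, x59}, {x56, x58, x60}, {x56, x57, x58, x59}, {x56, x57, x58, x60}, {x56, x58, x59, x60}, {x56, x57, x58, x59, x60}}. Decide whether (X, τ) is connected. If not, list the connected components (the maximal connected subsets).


(X, τ) is disconnected; components = [{x57}, {x56, x58, x59, x60}].

Find clopen sets (U ∈ τ with X ∖ U ∈ τ):
  U = ∅, X ∖ U = {x56, x57, x58, x59, x60} — both open, so U is clopen.
  U = {x57}, X ∖ U = {x56, x58, x59, x60} — both open, so U is clopen.
  U = {x56, x58, x59, x60}, X ∖ U = {x57} — both open, so U is clopen.
  U = {x56, x57, x58, x59, x60}, X ∖ U = ∅ — both open, so U is clopen.
Nontrivial clopen(s) exist: e.g. {x57}. So (X, τ) is disconnected.
Compute connected components by grouping points that agree on all clopens:
  component: {x57}
  component: {x56, x58, x59, x60}


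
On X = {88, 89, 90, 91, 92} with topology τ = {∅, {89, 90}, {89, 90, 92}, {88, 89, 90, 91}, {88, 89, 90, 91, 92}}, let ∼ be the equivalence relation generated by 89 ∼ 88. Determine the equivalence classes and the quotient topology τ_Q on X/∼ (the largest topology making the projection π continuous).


X/∼ = {[88=89], [90], [91], [92]}; |τ_Q| = 3.

Equivalence classes: [88=89], [90], [91], [92].
Quotient map π: X → X/∼ sends 88 ↦ [88=89], 89 ↦ [88=89], 90 ↦ [90], 91 ↦ [91], 92 ↦ [92].
For each subset V ⊆ X/∼, compute π^{-1}(V) ⊆ X and check whether π^{-1}(V) ∈ τ. V is open in τ_Q iff π^{-1}(V) ∈ τ.
  V = {}: π^{-1}(V) = ∅ ∈ τ ✓.
  V = {[88=89]}: π^{-1}(V) = {88, 89} ∉ τ ✗.
  V = {[90]}: π^{-1}(V) = {90} ∉ τ ✗.
  V = {[88=89], [90]}: π^{-1}(V) = {88, 89, 90} ∉ τ ✗.
  V = {[91]}: π^{-1}(V) = {91} ∉ τ ✗.
  V = {[88=89], [91]}: π^{-1}(V) = {88, 89, 91} ∉ τ ✗.
  V = {[90], [91]}: π^{-1}(V) = {90, 91} ∉ τ ✗.
  V = {[88=89], [90], [91]}: π^{-1}(V) = {88, 89, 90, 91} ∈ τ ✓.
  V = {[92]}: π^{-1}(V) = {92} ∉ τ ✗.
  V = {[88=89], [92]}: π^{-1}(V) = {88, 89, 92} ∉ τ ✗.
  V = {[90], [92]}: π^{-1}(V) = {90, 92} ∉ τ ✗.
  V = {[88=89], [90], [92]}: π^{-1}(V) = {88, 89, 90, 92} ∉ τ ✗.
  V = {[91], [92]}: π^{-1}(V) = {91, 92} ∉ τ ✗.
  V = {[88=89], [91], [92]}: π^{-1}(V) = {88, 89, 91, 92} ∉ τ ✗.
  V = {[90], [91], [92]}: π^{-1}(V) = {90, 91, 92} ∉ τ ✗.
  V = {[88=89], [90], [91], [92]}: π^{-1}(V) = {88, 89, 90, 91, 92} ∈ τ ✓.
Open sets in the quotient: τ_Q = {{}, {[88=89], [90], [91]}, {[88=89], [90], [91], [92]}} (3 elements).


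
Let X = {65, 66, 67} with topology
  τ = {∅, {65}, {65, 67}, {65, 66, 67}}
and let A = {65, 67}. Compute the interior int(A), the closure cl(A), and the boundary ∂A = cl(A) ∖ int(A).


int(A) = {65, 67}, cl(A) = {65, 66, 67}, ∂A = {66}.

Closed sets in (X, τ) are complements of opens:
  closed(X, τ) = {∅, {66}, {66, 67}, {65, 66, 67}}.
int(A) = ⋃ {U ∈ τ : U ⊆ A}. Opens contained in A: ∅, {65}, {65, 67}.
Taking the union of these: int(A) = {65, 67}.
cl(A) = ⋂ {C closed : A ⊆ C}. Closed sets containing A: {65, 66, 67}.
Intersecting these: cl(A) = {65, 66, 67}.
∂A = cl(A) ∖ int(A) = {65, 66, 67} ∖ {65, 67} = {66}.


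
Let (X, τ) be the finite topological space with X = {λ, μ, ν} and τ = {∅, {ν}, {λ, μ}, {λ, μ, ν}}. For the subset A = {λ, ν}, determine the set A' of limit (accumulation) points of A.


A' = {μ}

For each x ∈ X, list the open sets U ∈ τ with x ∈ U, then check whether U ∩ (A ∖ {x}) ≠ ∅ for every such U.
  x = λ: open {λ, μ} ∋ x has {λ, μ} ∩ (A ∖ {λ}) = ∅, so x is NOT a limit point.
  x = μ: opens ∋ x are {λ, μ}, {λ, μ, ν}; each meets A ∖ {μ}, so x IS a limit point.
  x = ν: open {ν} ∋ x has {ν} ∩ (A ∖ {ν}) = ∅, so x is NOT a limit point.
Collecting: A' = {μ}.


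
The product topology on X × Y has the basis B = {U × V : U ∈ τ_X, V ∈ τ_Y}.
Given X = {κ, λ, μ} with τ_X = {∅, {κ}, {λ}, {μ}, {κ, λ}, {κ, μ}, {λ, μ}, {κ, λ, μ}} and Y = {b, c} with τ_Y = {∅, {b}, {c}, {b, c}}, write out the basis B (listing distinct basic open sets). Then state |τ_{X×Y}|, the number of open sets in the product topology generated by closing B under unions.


Basis B = {∅ × ∅, {κ} × {b}, {κ} × {c}, {λ} × {b}, {λ} × {c}, {μ} × {b}, {μ} × {c}, {κ} × {b, c}, {κ, λ} × {b}, {κ, μ} × {b}, {κ, λ} × {c}, {κ, μ} × {c}, {λ} × {b, c}, {λ, μ} × {b}, {λ, μ} × {c}, {μ} × {b, c}, {κ, λ, μ} × {b}, {κ, λ, μ} × {c}, {κ, λ} × {b, c}, {κ, μ} × {b, c}, {λ, μ} × {b, c}, {κ, λ, μ} × {b, c}}; |τ_{X×Y}| = 64.

Enumerate products U × V with U ∈ τ_X, V ∈ τ_Y (deduplicated):
  ∅ × ∅ = {} (∅)
  {κ} × {b} = {(κ,b)}
  {κ} × {c} = {(κ,c)}
  {λ} × {b} = {(λ,b)}
  {λ} × {c} = {(λ,c)}
  {μ} × {b} = {(μ,b)}
  {μ} × {c} = {(μ,c)}
  {κ} × {b, c} = {(κ,b), (κ,c)}
  {κ, λ} × {b} = {(κ,b), (λ,b)}
  {κ, μ} × {b} = {(κ,b), (μ,b)}
  {κ, λ} × {c} = {(κ,c), (λ,c)}
  {κ, μ} × {c} = {(κ,c), (μ,c)}
  {λ} × {b, c} = {(λ,b), (λ,c)}
  {λ, μ} × {b} = {(λ,b), (μ,b)}
  {λ, μ} × {c} = {(λ,c), (μ,c)}
  {μ} × {b, c} = {(μ,b), (μ,c)}
  {κ, λ, μ} × {b} = {(κ,b), (λ,b), (μ,b)}
  {κ, λ, μ} × {c} = {(κ,c), (λ,c), (μ,c)}
  {κ, λ} × {b, c} = {(κ,b), (κ,c), (λ,b), (λ,c)}
  {κ, μ} × {b, c} = {(κ,b), (κ,c), (μ,b), (μ,c)}
  {λ, μ} × {b, c} = {(λ,b), (λ,c), (μ,b), (μ,c)}
  {κ, λ, μ} × {b, c} = {(κ,b), (κ,c), (λ,b), (λ,c), (μ,b), (μ,c)}
These 22 distinct sets form the basis B.
Close under arbitrary unions to get τ_{X×Y}; counting gives |τ_{X×Y}| = 64.


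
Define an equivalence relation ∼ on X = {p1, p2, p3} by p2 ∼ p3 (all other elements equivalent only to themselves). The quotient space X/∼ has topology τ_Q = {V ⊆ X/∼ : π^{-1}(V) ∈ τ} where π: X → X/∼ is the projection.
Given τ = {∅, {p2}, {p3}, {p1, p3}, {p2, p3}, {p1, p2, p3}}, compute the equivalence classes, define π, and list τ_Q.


X/∼ = {[p1], [p2=p3]}; |τ_Q| = 3.

Equivalence classes: [p1], [p2=p3].
Quotient map π: X → X/∼ sends p1 ↦ [p1], p2 ↦ [p2=p3], p3 ↦ [p2=p3].
For each subset V ⊆ X/∼, compute π^{-1}(V) ⊆ X and check whether π^{-1}(V) ∈ τ. V is open in τ_Q iff π^{-1}(V) ∈ τ.
  V = {}: π^{-1}(V) = ∅ ∈ τ ✓.
  V = {[p1]}: π^{-1}(V) = {p1} ∉ τ ✗.
  V = {[p2=p3]}: π^{-1}(V) = {p2, p3} ∈ τ ✓.
  V = {[p1], [p2=p3]}: π^{-1}(V) = {p1, p2, p3} ∈ τ ✓.
Open sets in the quotient: τ_Q = {{}, {[p2=p3]}, {[p1], [p2=p3]}} (3 elements).


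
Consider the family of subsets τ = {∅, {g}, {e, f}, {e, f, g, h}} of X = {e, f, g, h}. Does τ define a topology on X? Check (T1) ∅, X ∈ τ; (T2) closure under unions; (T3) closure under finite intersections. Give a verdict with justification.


τ is NOT a topology on X.

Axiom (T1): ∅ ∈ τ? Yes; X ∈ τ? Yes.
Axiom (T2/T3): check pairwise unions and intersections of members of τ.
Counterexample for (T2): {g} ∪ {e, f} = {e, f, g} ∉ τ. Therefore τ is NOT a topology.


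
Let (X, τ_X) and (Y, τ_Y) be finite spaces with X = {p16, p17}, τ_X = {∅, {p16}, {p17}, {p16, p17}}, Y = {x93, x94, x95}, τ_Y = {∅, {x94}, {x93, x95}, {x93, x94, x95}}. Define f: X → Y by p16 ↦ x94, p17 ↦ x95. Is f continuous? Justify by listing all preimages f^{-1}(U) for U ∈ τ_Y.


f IS continuous.

Compute f^{-1}(U) for each U ∈ τ_Y:
  U = ∅: f^{-1}(U) = ∅ ∈ τ_X ✓.
  U = {x94}: f^{-1}(U) = {p16} ∈ τ_X ✓.
  U = {x93, x95}: f^{-1}(U) = {p17} ∈ τ_X ✓.
  U = {x93, x94, x95}: f^{-1}(U) = {p16, p17} ∈ τ_X ✓.
Every preimage lies in τ_X, so f IS continuous.


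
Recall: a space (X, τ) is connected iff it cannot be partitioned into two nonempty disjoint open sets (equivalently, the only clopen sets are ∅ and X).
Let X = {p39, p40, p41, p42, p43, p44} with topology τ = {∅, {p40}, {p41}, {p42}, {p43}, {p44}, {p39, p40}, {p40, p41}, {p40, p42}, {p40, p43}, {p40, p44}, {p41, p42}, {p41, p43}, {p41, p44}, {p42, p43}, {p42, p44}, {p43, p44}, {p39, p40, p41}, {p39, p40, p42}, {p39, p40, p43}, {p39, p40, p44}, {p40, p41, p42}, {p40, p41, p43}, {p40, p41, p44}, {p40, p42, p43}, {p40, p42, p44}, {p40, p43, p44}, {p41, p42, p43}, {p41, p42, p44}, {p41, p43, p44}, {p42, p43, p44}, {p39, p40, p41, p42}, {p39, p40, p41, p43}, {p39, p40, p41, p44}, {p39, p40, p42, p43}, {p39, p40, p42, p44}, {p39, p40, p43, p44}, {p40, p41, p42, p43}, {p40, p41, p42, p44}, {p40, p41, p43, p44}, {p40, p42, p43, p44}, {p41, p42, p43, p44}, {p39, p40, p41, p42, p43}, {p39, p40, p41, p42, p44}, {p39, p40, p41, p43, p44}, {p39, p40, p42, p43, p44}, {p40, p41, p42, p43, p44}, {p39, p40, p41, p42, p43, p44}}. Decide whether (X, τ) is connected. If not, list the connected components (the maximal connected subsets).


(X, τ) is disconnected; components = [{p41}, {p42}, {p43}, {p44}, {p39, p40}].

Find clopen sets (U ∈ τ with X ∖ U ∈ τ):
  U = ∅, X ∖ U = {p39, p40, p41, p42, p43, p44} — both open, so U is clopen.
  U = {p41}, X ∖ U = {p39, p40, p42, p43, p44} — both open, so U is clopen.
  U = {p42}, X ∖ U = {p39, p40, p41, p43, p44} — both open, so U is clopen.
  U = {p43}, X ∖ U = {p39, p40, p41, p42, p44} — both open, so U is clopen.
  U = {p44}, X ∖ U = {p39, p40, p41, p42, p43} — both open, so U is clopen.
  U = {p39, p40}, X ∖ U = {p41, p42, p43, p44} — both open, so U is clopen.
  U = {p41, p42}, X ∖ U = {p39, p40, p43, p44} — both open, so U is clopen.
  U = {p41, p43}, X ∖ U = {p39, p40, p42, p44} — both open, so U is clopen.
  U = {p41, p44}, X ∖ U = {p39, p40, p42, p43} — both open, so U is clopen.
  U = {p42, p43}, X ∖ U = {p39, p40, p41, p44} — both open, so U is clopen.
  U = {p42, p44}, X ∖ U = {p39, p40, p41, p43} — both open, so U is clopen.
  U = {p43, p44}, X ∖ U = {p39, p40, p41, p42} — both open, so U is clopen.
  U = {p39, p40, p41}, X ∖ U = {p42, p43, p44} — both open, so U is clopen.
  U = {p39, p40, p42}, X ∖ U = {p41, p43, p44} — both open, so U is clopen.
  U = {p39, p40, p43}, X ∖ U = {p41, p42, p44} — both open, so U is clopen.
  U = {p39, p40, p44}, X ∖ U = {p41, p42, p43} — both open, so U is clopen.
  U = {p41, p42, p43}, X ∖ U = {p39, p40, p44} — both open, so U is clopen.
  U = {p41, p42, p44}, X ∖ U = {p39, p40, p43} — both open, so U is clopen.
  U = {p41, p43, p44}, X ∖ U = {p39, p40, p42} — both open, so U is clopen.
  U = {p42, p43, p44}, X ∖ U = {p39, p40, p41} — both open, so U is clopen.
  U = {p39, p40, p41, p42}, X ∖ U = {p43, p44} — both open, so U is clopen.
  U = {p39, p40, p41, p43}, X ∖ U = {p42, p44} — both open, so U is clopen.
  U = {p39, p40, p41, p44}, X ∖ U = {p42, p43} — both open, so U is clopen.
  U = {p39, p40, p42, p43}, X ∖ U = {p41, p44} — both open, so U is clopen.
  U = {p39, p40, p42, p44}, X ∖ U = {p41, p43} — both open, so U is clopen.
  U = {p39, p40, p43, p44}, X ∖ U = {p41, p42} — both open, so U is clopen.
  U = {p41, p42, p43, p44}, X ∖ U = {p39, p40} — both open, so U is clopen.
  U = {p39, p40, p41, p42, p43}, X ∖ U = {p44} — both open, so U is clopen.
  U = {p39, p40, p41, p42, p44}, X ∖ U = {p43} — both open, so U is clopen.
  U = {p39, p40, p41, p43, p44}, X ∖ U = {p42} — both open, so U is clopen.
  U = {p39, p40, p42, p43, p44}, X ∖ U = {p41} — both open, so U is clopen.
  U = {p39, p40, p41, p42, p43, p44}, X ∖ U = ∅ — both open, so U is clopen.
Nontrivial clopen(s) exist: e.g. {p39, p40, p44}. So (X, τ) is disconnected.
Compute connected components by grouping points that agree on all clopens:
  component: {p41}
  component: {p42}
  component: {p43}
  component: {p44}
  component: {p39, p40}


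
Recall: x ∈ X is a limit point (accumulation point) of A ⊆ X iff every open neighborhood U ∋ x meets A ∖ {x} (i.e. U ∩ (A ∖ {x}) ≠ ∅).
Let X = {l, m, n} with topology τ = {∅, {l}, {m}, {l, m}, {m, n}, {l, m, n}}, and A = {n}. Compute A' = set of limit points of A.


A' = ∅

For each x ∈ X, list the open sets U ∈ τ with x ∈ U, then check whether U ∩ (A ∖ {x}) ≠ ∅ for every such U.
  x = l: open {l} ∋ x has {l} ∩ (A ∖ {l}) = ∅, so x is NOT a limit point.
  x = m: open {m} ∋ x has {m} ∩ (A ∖ {m}) = ∅, so x is NOT a limit point.
  x = n: open {m, n} ∋ x has {m, n} ∩ (A ∖ {n}) = ∅, so x is NOT a limit point.
Collecting: A' = ∅.


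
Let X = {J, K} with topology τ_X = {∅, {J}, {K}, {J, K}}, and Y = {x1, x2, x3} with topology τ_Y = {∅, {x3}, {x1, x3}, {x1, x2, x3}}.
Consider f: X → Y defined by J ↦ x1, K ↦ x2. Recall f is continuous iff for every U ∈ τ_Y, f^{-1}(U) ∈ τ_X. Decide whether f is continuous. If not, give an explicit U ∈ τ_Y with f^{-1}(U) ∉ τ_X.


f IS continuous.

Compute f^{-1}(U) for each U ∈ τ_Y:
  U = ∅: f^{-1}(U) = ∅ ∈ τ_X ✓.
  U = {x3}: f^{-1}(U) = ∅ ∈ τ_X ✓.
  U = {x1, x3}: f^{-1}(U) = {J} ∈ τ_X ✓.
  U = {x1, x2, x3}: f^{-1}(U) = {J, K} ∈ τ_X ✓.
Every preimage lies in τ_X, so f IS continuous.
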